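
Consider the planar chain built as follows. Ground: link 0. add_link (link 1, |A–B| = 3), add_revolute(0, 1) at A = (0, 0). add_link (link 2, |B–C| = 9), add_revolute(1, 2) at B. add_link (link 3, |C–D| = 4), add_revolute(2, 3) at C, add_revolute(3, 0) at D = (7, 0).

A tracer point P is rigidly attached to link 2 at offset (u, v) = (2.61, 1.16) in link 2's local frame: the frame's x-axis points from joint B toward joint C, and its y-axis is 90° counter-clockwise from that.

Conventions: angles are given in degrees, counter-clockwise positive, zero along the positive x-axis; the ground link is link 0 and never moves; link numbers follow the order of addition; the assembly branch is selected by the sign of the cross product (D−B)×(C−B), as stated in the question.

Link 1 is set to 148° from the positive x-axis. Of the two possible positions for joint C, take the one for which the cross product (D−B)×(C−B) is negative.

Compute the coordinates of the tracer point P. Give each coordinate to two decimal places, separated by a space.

A=(0,0), D=(7.00,0)
B = A + 3.00·(cos148°, sin148°) = (-2.5441, 1.5898)
|BD| = 9.6756
circle(B,9.00) ∩ circle(D,4.00): a=8.1968, h=3.7166
  candidates: C₊=(6.1519,3.9091) cross=35.960; C₋=(4.9306,-3.4231) cross=-35.960
  branch - wants cross < 0 → take C=(4.9306,-3.4231) (cross=-35.960)
ex = (C−B)/|BC| = (0.8305,-0.5570); ey = (0.5570,0.8305)
P = B + 2.61·ex + 1.16·ey = (0.2696,1.0994)

0.27 1.10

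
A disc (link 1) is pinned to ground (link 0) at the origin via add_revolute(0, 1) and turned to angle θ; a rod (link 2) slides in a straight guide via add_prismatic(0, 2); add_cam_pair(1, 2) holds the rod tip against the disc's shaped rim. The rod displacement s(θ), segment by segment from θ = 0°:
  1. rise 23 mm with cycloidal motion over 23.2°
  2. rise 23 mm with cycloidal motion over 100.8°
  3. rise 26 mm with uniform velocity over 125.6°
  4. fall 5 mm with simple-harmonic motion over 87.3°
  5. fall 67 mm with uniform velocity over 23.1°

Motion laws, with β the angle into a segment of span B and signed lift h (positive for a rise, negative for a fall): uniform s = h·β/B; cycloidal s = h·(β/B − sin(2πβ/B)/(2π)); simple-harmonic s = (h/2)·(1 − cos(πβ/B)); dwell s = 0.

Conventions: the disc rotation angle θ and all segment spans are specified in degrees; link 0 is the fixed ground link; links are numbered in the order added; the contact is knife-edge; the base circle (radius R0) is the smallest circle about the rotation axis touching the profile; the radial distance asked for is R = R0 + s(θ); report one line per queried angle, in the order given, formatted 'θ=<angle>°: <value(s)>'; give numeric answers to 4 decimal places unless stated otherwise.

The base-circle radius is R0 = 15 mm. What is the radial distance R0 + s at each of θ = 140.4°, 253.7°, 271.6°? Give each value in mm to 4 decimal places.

segment 1 (0° to 23.2°, cycloidal, h = 23) is passed completely: s = 0.0000 + (23) = 23.0000
segment 2 (23.2° to 124°, cycloidal, h = 23) is passed completely: s = 23.0000 + (23) = 46.0000
θ = 140.4° falls in segment 3 (124° to 249.6°, uniform, h = 26): β = 140.4 − 124 = 16.4°, B = 125.6°; Δs = 26·16.4/125.6 = 3.3949; s = 46.0000 + 3.3949 = 49.3949
segment 3 (124° to 249.6°, uniform, h = 26) is passed completely: s = 46.0000 + (26) = 72.0000
θ = 253.7° falls in segment 4 (249.6° to 336.9°, simple-harmonic, h = -5): β = 253.7 − 249.6 = 4.1°, B = 87.3°; Δs = -5/2·(1 − cos(π·0.0470)) = -0.0272; s = 72.0000 − 0.0272 = 71.9728
θ = 271.6° falls in segment 4 (249.6° to 336.9°, simple-harmonic, h = -5): β = 271.6 − 249.6 = 22°, B = 87.3°; Δs = -5/2·(1 − cos(π·0.2520)) = -0.7434; s = 72.0000 − 0.7434 = 71.2566
θ=140.4°: R = R0 + s = 15 + 49.3949 = 64.3949
θ=253.7°: R = R0 + s = 15 + 71.9728 = 86.9728
θ=271.6°: R = R0 + s = 15 + 71.2566 = 86.2566

θ=140.4°: 64.3949
θ=253.7°: 86.9728
θ=271.6°: 86.2566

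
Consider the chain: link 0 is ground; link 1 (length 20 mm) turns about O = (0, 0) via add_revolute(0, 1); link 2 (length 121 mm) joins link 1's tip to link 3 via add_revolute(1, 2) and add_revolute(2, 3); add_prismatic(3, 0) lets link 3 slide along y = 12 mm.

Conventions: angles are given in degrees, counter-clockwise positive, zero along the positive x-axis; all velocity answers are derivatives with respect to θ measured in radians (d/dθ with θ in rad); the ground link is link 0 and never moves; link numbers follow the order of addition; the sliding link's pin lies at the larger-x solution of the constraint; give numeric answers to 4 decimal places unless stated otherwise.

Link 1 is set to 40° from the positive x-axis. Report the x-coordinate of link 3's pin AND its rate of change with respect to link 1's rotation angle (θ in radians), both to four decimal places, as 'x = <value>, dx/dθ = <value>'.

geometry: r = 20 mm, L = 121 mm, e = 12 mm
crank pin P = (r cos θ, r sin θ) = (15.320889, 12.855752)
h = r sin θ − e = 12.855752 − 12 = 0.855752
x = r cos θ + √(L² − h²) = 15.320889 + 120.996974 = 136.317863
dx/dθ = −r sin θ − h·r cos θ/√(L² − h²) (θ in radians; h = 0.855752) = -12.964109

x = 136.3179, dx/dθ = -12.9641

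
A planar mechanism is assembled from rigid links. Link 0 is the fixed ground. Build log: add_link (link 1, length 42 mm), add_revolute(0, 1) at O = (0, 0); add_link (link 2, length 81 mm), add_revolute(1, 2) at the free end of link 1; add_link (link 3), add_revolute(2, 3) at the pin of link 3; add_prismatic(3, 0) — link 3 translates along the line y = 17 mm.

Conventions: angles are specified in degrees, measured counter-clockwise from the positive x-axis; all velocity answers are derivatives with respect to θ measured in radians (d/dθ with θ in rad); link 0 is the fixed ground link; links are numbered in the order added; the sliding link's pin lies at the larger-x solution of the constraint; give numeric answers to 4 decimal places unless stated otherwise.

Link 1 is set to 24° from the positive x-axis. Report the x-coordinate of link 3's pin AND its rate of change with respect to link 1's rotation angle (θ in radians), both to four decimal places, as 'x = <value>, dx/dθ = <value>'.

geometry: r = 42 mm, L = 81 mm, e = 17 mm
crank pin P = (r cos θ, r sin θ) = (38.368909, 17.082939)
h = r sin θ − e = 17.082939 − 17 = 0.082939
x = r cos θ + √(L² − h²) = 38.368909 + 80.999958 = 119.368867
dx/dθ = −r sin θ − h·r cos θ/√(L² − h²) (θ in radians; h = 0.082939) = -17.122226

x = 119.3689, dx/dθ = -17.1222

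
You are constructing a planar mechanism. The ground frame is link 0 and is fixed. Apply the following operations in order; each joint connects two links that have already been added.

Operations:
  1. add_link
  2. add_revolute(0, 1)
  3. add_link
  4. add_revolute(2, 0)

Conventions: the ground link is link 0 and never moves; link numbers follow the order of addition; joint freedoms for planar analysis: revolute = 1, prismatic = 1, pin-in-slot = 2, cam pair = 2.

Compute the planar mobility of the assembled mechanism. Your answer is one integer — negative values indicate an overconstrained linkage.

(L,J1,J2)=(1,0,0); link0 fixed
link1: (2,0,0)
R 0-1 [J1]: (2,1,0)
link2: (3,1,0)
R 2-0 [J1]: (3,2,0)
Grübler: 3·2 − 2·2 − 0 = 2

M = 2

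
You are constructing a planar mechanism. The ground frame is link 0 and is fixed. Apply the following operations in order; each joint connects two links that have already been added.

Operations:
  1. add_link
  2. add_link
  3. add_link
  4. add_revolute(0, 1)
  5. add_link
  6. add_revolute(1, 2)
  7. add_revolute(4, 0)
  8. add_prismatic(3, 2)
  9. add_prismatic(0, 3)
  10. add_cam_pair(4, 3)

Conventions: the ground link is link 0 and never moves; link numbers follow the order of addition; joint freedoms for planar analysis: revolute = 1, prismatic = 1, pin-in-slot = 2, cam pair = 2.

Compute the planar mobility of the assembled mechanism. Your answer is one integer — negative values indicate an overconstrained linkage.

ground; <1,0,0>
#1 <2,0,0>
#2 <3,0,0>
#3 <4,0,0>
R:0↔1 J1 <4,1,0>
#4 <5,1,0>
R:1↔2 J1 <5,2,0>
R:4↔0 J1 <5,3,0>
P:3↔2 J1 <5,4,0>
P:0↔3 J1 <5,5,0>
C:4↔3 J2 <5,5,1>
3×4 − 2×5 − 1×1 = 1

M = 1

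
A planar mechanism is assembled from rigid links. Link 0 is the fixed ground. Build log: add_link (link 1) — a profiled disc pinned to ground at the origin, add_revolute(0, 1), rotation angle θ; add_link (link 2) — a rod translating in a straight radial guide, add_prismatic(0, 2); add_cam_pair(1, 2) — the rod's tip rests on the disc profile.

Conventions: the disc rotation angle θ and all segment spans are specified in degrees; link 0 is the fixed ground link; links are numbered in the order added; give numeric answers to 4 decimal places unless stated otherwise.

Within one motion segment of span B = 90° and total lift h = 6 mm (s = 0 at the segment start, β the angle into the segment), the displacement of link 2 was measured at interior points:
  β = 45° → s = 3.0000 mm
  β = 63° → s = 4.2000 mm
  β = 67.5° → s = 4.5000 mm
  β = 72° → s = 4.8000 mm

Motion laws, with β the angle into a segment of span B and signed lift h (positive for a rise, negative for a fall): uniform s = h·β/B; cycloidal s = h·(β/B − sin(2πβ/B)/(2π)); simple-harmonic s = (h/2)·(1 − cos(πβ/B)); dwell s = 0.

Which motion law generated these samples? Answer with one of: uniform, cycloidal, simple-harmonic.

candidates at β/B = r: uniform s = h·r (linear in β); cycloidal s = h·(r − sin(2πr)/(2π)); simple-harmonic s = (h/2)(1 − cos(πr))
β=45°: printed 3.0000 | uniform 3.0000, cycloidal 3.0000, simple-harmonic 3.0000
β=63°: printed 4.2000 | uniform 4.2000, cycloidal 5.1082, simple-harmonic 4.7634
β=67.5°: printed 4.5000 | uniform 4.5000, cycloidal 5.4549, simple-harmonic 5.1213
β=72°: printed 4.8000 | uniform 4.8000, cycloidal 5.7082, simple-harmonic 5.4271
only one law matches every sample → uniform

uniform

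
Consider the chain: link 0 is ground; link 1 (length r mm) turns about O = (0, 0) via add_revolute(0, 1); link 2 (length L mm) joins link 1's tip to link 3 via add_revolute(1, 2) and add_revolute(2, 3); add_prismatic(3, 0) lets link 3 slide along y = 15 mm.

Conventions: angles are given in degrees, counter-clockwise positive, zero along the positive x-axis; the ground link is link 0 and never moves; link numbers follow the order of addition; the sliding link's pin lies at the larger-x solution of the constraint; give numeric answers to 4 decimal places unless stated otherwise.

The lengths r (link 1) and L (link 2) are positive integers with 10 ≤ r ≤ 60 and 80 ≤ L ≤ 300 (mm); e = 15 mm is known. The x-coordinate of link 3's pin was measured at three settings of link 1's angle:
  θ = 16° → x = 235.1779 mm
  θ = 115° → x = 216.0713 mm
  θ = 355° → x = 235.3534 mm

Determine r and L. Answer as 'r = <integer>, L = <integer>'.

constraint per measurement: (x − r cos θ)² + (r sin θ − e)² = L²
subtracting the θ₁ and θ₂ equations cancels the r² and L² terms:
r = (x₁² − x₂²) / (2[(x₁cos θ₁ + e sin θ₁) − (x₂cos θ₂ + e sin θ₂)]) = 14.0000 → r = 14
L² = (x₁ − r cos θ₁)² + (r sin θ₁ − e)² = 49283.9868 → L = 222.0000 → L = 222
check at θ₃=355°: x = 235.3534 (printed 235.3534) ✓

r = 14, L = 222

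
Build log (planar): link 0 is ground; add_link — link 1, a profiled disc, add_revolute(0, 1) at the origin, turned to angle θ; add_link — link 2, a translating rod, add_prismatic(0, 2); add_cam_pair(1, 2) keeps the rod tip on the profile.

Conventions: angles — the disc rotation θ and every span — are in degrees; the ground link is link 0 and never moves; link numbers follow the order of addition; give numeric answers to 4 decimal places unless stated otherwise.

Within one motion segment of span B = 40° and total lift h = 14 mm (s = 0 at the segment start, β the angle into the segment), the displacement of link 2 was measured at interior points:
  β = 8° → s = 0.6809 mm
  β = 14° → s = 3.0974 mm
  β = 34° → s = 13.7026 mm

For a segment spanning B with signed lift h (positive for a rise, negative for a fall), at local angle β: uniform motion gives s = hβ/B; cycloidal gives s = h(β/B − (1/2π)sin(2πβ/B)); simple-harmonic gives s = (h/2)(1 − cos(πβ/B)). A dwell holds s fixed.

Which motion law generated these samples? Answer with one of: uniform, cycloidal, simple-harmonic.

candidates at β/B = r: uniform s = h·r (linear in β); cycloidal s = h·(r − sin(2πr)/(2π)); simple-harmonic s = (h/2)(1 − cos(πr))
β=8°: printed 0.6809 | uniform 2.8000, cycloidal 0.6809, simple-harmonic 1.3369
β=14°: printed 3.0974 | uniform 4.9000, cycloidal 3.0974, simple-harmonic 3.8221
β=34°: printed 13.7026 | uniform 11.9000, cycloidal 13.7026, simple-harmonic 13.2370
only one law matches every sample → cycloidal

cycloidal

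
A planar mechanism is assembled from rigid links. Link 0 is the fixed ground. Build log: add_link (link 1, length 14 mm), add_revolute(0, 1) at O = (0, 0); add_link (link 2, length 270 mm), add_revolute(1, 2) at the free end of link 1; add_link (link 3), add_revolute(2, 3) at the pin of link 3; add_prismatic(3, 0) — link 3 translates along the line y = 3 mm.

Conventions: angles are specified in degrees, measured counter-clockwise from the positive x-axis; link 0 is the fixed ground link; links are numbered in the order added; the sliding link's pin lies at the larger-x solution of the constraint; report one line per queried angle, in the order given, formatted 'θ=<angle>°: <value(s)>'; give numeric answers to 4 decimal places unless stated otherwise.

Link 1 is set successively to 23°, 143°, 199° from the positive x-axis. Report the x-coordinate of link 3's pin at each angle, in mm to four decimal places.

geometry: r = 14 mm, L = 270 mm, e = 3 mm
θ=23°: crank pin P = (r cos θ, r sin θ) = (12.887068, 5.470236)
θ=23°: h = r sin θ − e = 5.470236 − 3 = 2.470236
θ=23°: x = r cos θ + √(L² − h²) = 12.887068 + 269.988700 = 282.875768
θ=143°: crank pin P = (r cos θ, r sin θ) = (-11.180897, 8.425410)
θ=143°: h = r sin θ − e = 8.425410 − 3 = 5.425410
θ=143°: x = r cos θ + √(L² − h²) = -11.180897 + 269.945485 = 258.764588
θ=199°: crank pin P = (r cos θ, r sin θ) = (-13.237260, -4.557954)
θ=199°: h = r sin θ − e = -4.557954 − 3 = -7.557954
θ=199°: x = r cos θ + √(L² − h²) = -13.237260 + 269.894197 = 256.656936

θ=23°: 282.8758
θ=143°: 258.7646
θ=199°: 256.6569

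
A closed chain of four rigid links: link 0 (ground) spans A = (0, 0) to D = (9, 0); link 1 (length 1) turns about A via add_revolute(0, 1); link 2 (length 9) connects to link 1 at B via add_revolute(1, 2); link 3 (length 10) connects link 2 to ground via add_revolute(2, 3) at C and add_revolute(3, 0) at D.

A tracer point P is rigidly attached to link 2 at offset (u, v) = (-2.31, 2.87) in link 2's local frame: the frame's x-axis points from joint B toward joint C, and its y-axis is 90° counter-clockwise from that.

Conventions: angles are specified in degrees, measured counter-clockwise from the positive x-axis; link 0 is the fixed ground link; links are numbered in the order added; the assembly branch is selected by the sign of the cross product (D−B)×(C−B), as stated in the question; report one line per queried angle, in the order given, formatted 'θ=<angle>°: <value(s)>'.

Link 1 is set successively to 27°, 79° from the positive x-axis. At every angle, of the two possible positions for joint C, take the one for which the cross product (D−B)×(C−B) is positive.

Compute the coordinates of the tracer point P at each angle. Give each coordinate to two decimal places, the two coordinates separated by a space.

A=(0,0), D=(9.00,0)
θ=27°: B = A + 1.00·(cos27°, sin27°) = (0.8910, 0.4540)
θ=27°: |BD| = 8.1217
θ=27°: circle(B,9.00) ∩ circle(D,10.00): a=2.8911, h=8.5230
θ=27°:   candidates: C₊=(4.2540,8.8020) cross=69.221; C₋=(3.3012,-8.2173) cross=-69.221
θ=27°:   branch + wants cross > 0 → take C=(4.2540,8.8020) (cross=69.221)
θ=27°: ex = (C−B)/|BC| = (0.3737,0.9276); ey = (-0.9276,0.3737)
θ=27°: P = B + -2.31·ex + 2.87·ey = (-2.6343,-0.6162)
θ=79°: B = A + 1.00·(cos79°, sin79°) = (0.1908, 0.9816)
θ=79°: |BD| = 8.8637
θ=79°: circle(B,9.00) ∩ circle(D,10.00): a=3.3601, h=8.3492
θ=79°:   candidates: C₊=(4.4549,8.9074) cross=74.005; C₋=(2.6056,-7.6884) cross=-74.005
θ=79°:   branch + wants cross > 0 → take C=(4.4549,8.9074) (cross=74.005)
θ=79°: ex = (C−B)/|BC| = (0.4738,0.8806); ey = (-0.8806,0.4738)
θ=79°: P = B + -2.31·ex + 2.87·ey = (-3.4311,0.3071)

θ=27°: -2.63 -0.62
θ=79°: -3.43 0.31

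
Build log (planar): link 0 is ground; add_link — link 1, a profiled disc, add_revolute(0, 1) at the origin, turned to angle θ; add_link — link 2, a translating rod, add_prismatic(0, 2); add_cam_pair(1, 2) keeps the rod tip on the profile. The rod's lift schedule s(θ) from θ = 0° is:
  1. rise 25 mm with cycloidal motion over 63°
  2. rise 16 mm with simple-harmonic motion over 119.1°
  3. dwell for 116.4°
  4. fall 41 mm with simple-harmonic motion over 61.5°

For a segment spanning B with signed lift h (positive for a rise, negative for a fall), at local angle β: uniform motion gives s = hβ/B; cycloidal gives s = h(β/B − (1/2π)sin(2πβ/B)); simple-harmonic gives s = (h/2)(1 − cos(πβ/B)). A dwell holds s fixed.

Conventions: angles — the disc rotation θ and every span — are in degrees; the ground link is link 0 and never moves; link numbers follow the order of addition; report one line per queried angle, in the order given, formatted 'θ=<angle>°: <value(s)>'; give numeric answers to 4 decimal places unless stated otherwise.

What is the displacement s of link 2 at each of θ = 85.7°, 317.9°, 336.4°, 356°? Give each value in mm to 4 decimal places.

seg 1 [0°–63°] cycloidal, h=25: full span → s += 25 → s = 25.0000
seg 2 [63°–182.1°] simple-harmonic, h=16: θ=85.7° here. β=22.7, B=119.1. 16/2·(1 − cos(π·0.1906)) = 1.3918 → s = 26.3918
seg 2 [63°–182.1°] simple-harmonic, h=16: full span → s += 16 → s = 41.0000
seg 3 [182.1°–298.5°] dwell: s stays 41.0000
seg 4 [298.5°–360°] simple-harmonic, h=-41: θ=317.9° here. β=19.4, B=61.5. -41/2·(1 − cos(π·0.3154)) = -9.2691 → s = 31.7309
seg 4 [298.5°–360°] simple-harmonic, h=-41: θ=336.4° here. β=37.9, B=61.5. -41/2·(1 − cos(π·0.6163)) = -27.8221 → s = 13.1779
seg 4 [298.5°–360°] simple-harmonic, h=-41: θ=356° here. β=57.5, B=61.5. -41/2·(1 − cos(π·0.9350)) = -40.5735 → s = 0.4265

θ=85.7°: 26.3918
θ=317.9°: 31.7309
θ=336.4°: 13.1779
θ=356°: 0.4265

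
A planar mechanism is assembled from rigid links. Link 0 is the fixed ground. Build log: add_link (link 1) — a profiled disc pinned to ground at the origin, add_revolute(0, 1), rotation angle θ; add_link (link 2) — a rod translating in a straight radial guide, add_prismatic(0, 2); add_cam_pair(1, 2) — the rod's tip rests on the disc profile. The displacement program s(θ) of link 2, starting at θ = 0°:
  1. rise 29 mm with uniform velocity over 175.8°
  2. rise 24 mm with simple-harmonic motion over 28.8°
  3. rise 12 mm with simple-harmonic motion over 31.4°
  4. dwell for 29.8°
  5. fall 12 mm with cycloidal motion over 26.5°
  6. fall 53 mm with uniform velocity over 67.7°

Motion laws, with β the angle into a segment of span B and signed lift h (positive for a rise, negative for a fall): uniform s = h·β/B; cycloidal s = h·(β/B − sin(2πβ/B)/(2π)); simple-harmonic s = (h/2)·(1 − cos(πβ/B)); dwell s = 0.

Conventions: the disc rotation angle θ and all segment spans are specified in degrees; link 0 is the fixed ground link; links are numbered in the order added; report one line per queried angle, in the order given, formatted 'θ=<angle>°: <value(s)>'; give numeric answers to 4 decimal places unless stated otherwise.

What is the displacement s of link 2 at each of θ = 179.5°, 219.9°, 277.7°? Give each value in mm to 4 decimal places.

seg 1 [0°–175.8°] uniform, h=29: full span → s += 29 → s = 29.0000
seg 2 [175.8°–204.6°] simple-harmonic, h=24: θ=179.5° here. β=3.7, B=28.8. 24/2·(1 − cos(π·0.1285)) = 0.9642 → s = 29.9642
seg 2 [175.8°–204.6°] simple-harmonic, h=24: full span → s += 24 → s = 53.0000
seg 3 [204.6°–236°] simple-harmonic, h=12: θ=219.9° here. β=15.3, B=31.4. 12/2·(1 − cos(π·0.4873)) = 5.7599 → s = 58.7599
seg 3 [204.6°–236°] simple-harmonic, h=12: full span → s += 12 → s = 65.0000
seg 4 [236°–265.8°] dwell: s stays 65.0000
seg 5 [265.8°–292.3°] cycloidal, h=-12: θ=277.7° here. β=11.9, B=26.5. -12·(0.4491 − sin(2π·0.4491)/(2π)) = -4.7877 → s = 60.2123

θ=179.5°: 29.9642
θ=219.9°: 58.7599
θ=277.7°: 60.2123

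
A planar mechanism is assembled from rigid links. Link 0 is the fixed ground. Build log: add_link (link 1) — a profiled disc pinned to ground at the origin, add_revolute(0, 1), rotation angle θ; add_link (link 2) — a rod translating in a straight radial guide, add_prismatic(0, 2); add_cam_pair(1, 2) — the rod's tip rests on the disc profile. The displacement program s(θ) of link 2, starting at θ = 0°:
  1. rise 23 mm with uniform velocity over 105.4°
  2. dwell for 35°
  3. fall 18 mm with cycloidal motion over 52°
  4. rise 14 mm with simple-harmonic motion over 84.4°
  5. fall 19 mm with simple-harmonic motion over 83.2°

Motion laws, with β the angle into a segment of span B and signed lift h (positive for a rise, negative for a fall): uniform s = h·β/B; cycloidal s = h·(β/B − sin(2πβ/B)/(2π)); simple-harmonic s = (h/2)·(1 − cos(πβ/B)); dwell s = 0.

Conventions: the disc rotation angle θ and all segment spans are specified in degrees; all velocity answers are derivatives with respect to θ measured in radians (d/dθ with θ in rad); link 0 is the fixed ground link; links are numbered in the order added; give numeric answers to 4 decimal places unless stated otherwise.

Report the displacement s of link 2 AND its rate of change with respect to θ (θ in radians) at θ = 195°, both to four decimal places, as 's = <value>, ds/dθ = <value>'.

seg 1 [0°–105.4°] uniform, h=23: full span → s += 23 → s = 23.0000
seg 2 [105.4°–140.4°] dwell: s stays 23.0000
seg 3 [140.4°–192.4°] cycloidal, h=-18: full span → s += -18 → s = 5.0000
seg 4 [192.4°–276.8°] simple-harmonic, h=14: θ=195° here. β=2.6, B=84.4. 14/2·(1 − cos(π·0.0308)) = 0.0328 → s = 5.0328
velocity in seg [192.4°–276.8°] (simple-harmonic), θ in radians: β = 2.6° = 0.0454 rad, B = 84.4° = 1.4731 rad; ds/dθ = (πh/(2B)) sin(πβ/B) = (π·14/(2·1.4731)) sin(π·0.0308) = 1.442549 mm/rad

s = 5.0328, ds/dθ = 1.4425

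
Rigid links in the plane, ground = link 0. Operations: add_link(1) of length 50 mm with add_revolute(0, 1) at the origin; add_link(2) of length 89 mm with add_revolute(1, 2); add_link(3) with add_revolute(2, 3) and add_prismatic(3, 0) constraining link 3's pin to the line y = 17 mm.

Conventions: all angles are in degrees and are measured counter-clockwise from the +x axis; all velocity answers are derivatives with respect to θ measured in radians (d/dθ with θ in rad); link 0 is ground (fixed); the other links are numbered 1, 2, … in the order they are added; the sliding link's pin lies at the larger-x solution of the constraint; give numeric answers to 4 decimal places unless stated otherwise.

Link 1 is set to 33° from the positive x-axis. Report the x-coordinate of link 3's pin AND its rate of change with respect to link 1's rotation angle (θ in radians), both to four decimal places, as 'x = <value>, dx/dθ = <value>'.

geometry: r = 50 mm, L = 89 mm, e = 17 mm
crank pin P = (r cos θ, r sin θ) = (41.933528, 27.231952)
h = r sin θ − e = 27.231952 − 17 = 10.231952
x = r cos θ + √(L² − h²) = 41.933528 + 88.409882 = 130.343410
dx/dθ = −r sin θ − h·r cos θ/√(L² − h²) (θ in radians; h = 10.231952) = -32.085050

x = 130.3434, dx/dθ = -32.0850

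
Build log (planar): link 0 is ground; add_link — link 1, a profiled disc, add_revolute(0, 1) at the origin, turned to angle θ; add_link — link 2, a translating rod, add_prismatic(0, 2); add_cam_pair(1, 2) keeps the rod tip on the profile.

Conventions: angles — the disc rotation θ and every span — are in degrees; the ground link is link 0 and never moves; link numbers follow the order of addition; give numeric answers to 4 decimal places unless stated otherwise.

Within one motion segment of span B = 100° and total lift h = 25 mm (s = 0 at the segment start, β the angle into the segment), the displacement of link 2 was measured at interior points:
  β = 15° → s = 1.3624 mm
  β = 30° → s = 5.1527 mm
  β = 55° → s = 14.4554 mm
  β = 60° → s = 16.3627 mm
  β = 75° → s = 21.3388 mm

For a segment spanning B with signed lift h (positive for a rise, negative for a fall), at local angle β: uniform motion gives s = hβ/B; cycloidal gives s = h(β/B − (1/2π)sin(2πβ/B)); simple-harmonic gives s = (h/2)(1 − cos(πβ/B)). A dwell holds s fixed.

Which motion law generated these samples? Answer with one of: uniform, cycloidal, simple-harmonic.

candidates at β/B = r: uniform s = h·r (linear in β); cycloidal s = h·(r − sin(2πr)/(2π)); simple-harmonic s = (h/2)(1 − cos(πr))
β=15°: printed 1.3624 | uniform 3.7500, cycloidal 0.5310, simple-harmonic 1.3624
β=30°: printed 5.1527 | uniform 7.5000, cycloidal 3.7159, simple-harmonic 5.1527
β=55°: printed 14.4554 | uniform 13.7500, cycloidal 14.9795, simple-harmonic 14.4554
β=60°: printed 16.3627 | uniform 15.0000, cycloidal 17.3387, simple-harmonic 16.3627
β=75°: printed 21.3388 | uniform 18.7500, cycloidal 22.7289, simple-harmonic 21.3388
only one law matches every sample → simple-harmonic

simple-harmonic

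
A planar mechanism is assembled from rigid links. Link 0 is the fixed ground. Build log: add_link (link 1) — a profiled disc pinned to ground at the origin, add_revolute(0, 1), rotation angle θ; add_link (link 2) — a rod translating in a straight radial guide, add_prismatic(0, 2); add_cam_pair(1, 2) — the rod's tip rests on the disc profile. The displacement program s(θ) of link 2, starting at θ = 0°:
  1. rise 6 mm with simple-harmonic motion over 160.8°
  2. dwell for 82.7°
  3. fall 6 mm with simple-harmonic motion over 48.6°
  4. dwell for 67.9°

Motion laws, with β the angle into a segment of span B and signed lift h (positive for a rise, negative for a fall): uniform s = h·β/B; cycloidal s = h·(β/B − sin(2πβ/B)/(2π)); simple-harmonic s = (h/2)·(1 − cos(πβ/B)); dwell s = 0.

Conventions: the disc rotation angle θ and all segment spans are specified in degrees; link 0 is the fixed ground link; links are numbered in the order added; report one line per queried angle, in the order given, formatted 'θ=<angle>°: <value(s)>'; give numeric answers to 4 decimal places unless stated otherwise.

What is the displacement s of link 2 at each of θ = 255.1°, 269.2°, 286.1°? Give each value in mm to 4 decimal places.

seg 1 [0°–160.8°] simple-harmonic, h=6: full span → s += 6 → s = 6.0000
seg 2 [160.8°–243.5°] dwell: s stays 6.0000
seg 3 [243.5°–292.1°] simple-harmonic, h=-6: θ=255.1° here. β=11.6, B=48.6. -6/2·(1 − cos(π·0.2387)) = -0.8046 → s = 5.1954
seg 3 [243.5°–292.1°] simple-harmonic, h=-6: θ=269.2° here. β=25.7, B=48.6. -6/2·(1 − cos(π·0.5288)) = -3.2711 → s = 2.7289
seg 3 [243.5°–292.1°] simple-harmonic, h=-6: θ=286.1° here. β=42.6, B=48.6. -6/2·(1 − cos(π·0.8765)) = -5.7772 → s = 0.2228

θ=255.1°: 5.1954
θ=269.2°: 2.7289
θ=286.1°: 0.2228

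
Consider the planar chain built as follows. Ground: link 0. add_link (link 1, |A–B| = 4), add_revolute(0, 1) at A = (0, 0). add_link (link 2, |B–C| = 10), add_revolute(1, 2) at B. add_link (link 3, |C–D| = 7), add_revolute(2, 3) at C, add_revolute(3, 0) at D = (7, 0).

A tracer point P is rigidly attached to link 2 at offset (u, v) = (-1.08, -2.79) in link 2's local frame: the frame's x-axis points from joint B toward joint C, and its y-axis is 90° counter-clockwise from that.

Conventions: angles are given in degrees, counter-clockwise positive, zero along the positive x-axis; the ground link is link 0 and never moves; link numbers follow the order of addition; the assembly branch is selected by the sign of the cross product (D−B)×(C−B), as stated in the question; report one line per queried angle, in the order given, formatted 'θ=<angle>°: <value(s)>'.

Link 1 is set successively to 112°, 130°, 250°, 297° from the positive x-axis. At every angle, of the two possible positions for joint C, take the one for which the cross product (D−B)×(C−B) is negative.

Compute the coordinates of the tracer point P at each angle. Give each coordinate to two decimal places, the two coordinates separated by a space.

A=(0,0), D=(7.00,0)
θ=112°: B = A + 4.00·(cos112°, sin112°) = (-1.4984, 3.7087)
θ=112°: |BD| = 9.2724
θ=112°: circle(B,10.00) ∩ circle(D,7.00): a=7.3863, h=6.7411
θ=112°:   candidates: C₊=(7.9676,6.9328) cross=62.506; C₋=(2.5750,-5.4240) cross=-62.506
θ=112°:   branch - wants cross < 0 → take C=(2.5750,-5.4240) (cross=-62.506)
θ=112°: ex = (C−B)/|BC| = (0.4073,-0.9133); ey = (0.9133,0.4073)
θ=112°: P = B + -1.08·ex + -2.79·ey = (-4.4864,3.5586)
θ=130°: B = A + 4.00·(cos130°, sin130°) = (-2.5712, 3.0642)
θ=130°: |BD| = 10.0497
θ=130°: circle(B,10.00) ∩ circle(D,7.00): a=7.5622, h=6.5431
θ=130°:   candidates: C₊=(6.6260,6.9900) cross=65.756; C₋=(2.6360,-5.4731) cross=-65.756
θ=130°:   branch - wants cross < 0 → take C=(2.6360,-5.4731) (cross=-65.756)
θ=130°: ex = (C−B)/|BC| = (0.5207,-0.8537); ey = (0.8537,0.5207)
θ=130°: P = B + -1.08·ex + -2.79·ey = (-5.5154,2.5334)
θ=250°: B = A + 4.00·(cos250°, sin250°) = (-1.3681, -3.7588)
θ=250°: |BD| = 9.1735
θ=250°: circle(B,10.00) ∩ circle(D,7.00): a=7.3665, h=6.7627
θ=250°:   candidates: C₊=(2.5807,5.4286) cross=62.038; C₋=(8.1226,-6.9094) cross=-62.038
θ=250°:   branch - wants cross < 0 → take C=(8.1226,-6.9094) (cross=-62.038)
θ=250°: ex = (C−B)/|BC| = (0.9491,-0.3151); ey = (0.3151,0.9491)
θ=250°: P = B + -1.08·ex + -2.79·ey = (-3.2721,-6.0664)
θ=297°: B = A + 4.00·(cos297°, sin297°) = (1.8160, -3.5640)
θ=297°: |BD| = 6.2910
θ=297°: circle(B,10.00) ∩ circle(D,7.00): a=7.1989, h=6.9409
θ=297°:   candidates: C₊=(3.8160,6.2339) cross=43.665; C₋=(11.6804,-5.2052) cross=-43.665
θ=297°:   branch - wants cross < 0 → take C=(11.6804,-5.2052) (cross=-43.665)
θ=297°: ex = (C−B)/|BC| = (0.9864,-0.1641); ey = (0.1641,0.9864)
θ=297°: P = B + -1.08·ex + -2.79·ey = (0.2927,-6.1389)

θ=112°: -4.49 3.56
θ=130°: -5.52 2.53
θ=250°: -3.27 -6.07
θ=297°: 0.29 -6.14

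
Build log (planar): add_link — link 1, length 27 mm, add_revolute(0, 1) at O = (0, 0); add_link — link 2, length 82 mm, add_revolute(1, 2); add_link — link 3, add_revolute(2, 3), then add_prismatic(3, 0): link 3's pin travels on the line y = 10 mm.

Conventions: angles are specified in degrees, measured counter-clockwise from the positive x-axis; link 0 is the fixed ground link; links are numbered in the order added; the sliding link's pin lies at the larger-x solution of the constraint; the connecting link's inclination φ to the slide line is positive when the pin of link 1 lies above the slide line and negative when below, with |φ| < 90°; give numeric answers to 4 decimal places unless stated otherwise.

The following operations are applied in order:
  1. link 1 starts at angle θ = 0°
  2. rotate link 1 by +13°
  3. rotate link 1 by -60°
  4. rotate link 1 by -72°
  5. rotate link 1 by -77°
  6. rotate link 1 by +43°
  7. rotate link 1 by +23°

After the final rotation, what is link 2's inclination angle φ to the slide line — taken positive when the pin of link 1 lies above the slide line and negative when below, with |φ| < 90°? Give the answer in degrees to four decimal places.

geometry: r = 27 mm, L = 82 mm, e = 10 mm; θ starts at 0°
rotate link 1 by +13°: θ ← 0° +13° = 13°
rotate link 1 by -60°: θ ← 13° -60° = -47°
rotate link 1 by -72°: θ ← -47° -72° = -119°
rotate link 1 by -77°: θ ← -119° -77° = -196°
rotate link 1 by +43°: θ ← -196° +43° = -153°
rotate link 1 by +23°: θ ← -153° +23° = -130°
h = r sin θ − e = -20.683200 − 10 = -30.683200
sin φ = h / L = -30.683200 / 82 = -0.37418537
φ = arcsin(-0.37418537) = -21.973972°

-21.9740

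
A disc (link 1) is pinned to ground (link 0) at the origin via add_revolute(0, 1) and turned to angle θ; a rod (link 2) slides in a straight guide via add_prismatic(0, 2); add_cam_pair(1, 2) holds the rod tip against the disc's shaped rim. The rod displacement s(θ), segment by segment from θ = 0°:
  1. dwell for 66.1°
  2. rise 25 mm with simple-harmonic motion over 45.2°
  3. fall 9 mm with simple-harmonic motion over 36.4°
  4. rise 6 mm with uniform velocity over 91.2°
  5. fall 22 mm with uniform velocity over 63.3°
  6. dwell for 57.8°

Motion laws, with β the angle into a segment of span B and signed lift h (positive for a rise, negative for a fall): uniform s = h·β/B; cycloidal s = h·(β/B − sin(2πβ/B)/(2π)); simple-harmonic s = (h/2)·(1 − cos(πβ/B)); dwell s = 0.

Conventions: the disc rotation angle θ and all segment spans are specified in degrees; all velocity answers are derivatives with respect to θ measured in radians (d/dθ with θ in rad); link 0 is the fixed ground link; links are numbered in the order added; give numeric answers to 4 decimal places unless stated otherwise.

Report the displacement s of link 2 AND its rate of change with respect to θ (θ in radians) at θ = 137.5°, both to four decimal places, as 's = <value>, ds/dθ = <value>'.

segment 1 (0° to 66.1°, dwell): s unchanged at 0.0000
segment 2 (66.1° to 111.3°, simple-harmonic, h = 25) is passed completely: s = 0.0000 + (25) = 25.0000
θ = 137.5° falls in segment 3 (111.3° to 147.7°, simple-harmonic, h = -9): β = 137.5 − 111.3 = 26.2°, B = 36.4°; Δs = -9/2·(1 − cos(π·0.7198)) = -7.3660; s = 25.0000 − 7.3660 = 17.6340
velocity in seg [111.3°–147.7°] (simple-harmonic), θ in radians: β = 26.2° = 0.4573 rad, B = 36.4° = 0.6353 rad; ds/dθ = (πh/(2B)) sin(πβ/B) = (π·(-9)/(2·0.6353)) sin(π·0.7198) = -17.155826 mm/rad

s = 17.6340, ds/dθ = -17.1558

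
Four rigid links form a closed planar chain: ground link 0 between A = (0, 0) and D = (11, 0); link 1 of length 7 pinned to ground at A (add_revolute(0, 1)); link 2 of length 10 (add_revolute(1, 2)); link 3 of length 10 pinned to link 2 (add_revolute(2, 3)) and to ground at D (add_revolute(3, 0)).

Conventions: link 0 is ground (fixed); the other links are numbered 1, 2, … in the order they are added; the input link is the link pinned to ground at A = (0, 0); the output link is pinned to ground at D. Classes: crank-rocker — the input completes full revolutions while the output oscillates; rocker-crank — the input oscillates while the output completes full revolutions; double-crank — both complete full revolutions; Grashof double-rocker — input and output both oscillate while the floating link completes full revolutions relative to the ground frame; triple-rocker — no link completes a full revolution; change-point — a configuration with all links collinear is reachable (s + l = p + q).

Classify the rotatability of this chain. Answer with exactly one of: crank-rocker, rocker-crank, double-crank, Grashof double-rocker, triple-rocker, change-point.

lengths: ground=11, input=7, coupler=10, output=10
sorted: s=7 (shortest), l=11 (longest), p+q=20
s + l = 18 vs p + q = 20
s + l < p + q (Grashof) with shortest = input link → crank-rocker

crank-rocker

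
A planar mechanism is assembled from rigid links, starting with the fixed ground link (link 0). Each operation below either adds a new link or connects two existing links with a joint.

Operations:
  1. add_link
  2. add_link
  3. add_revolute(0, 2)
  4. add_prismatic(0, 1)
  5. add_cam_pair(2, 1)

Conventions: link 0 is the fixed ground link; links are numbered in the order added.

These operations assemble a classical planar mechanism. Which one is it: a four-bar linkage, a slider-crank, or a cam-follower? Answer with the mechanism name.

links: 3 (incl. ground); joints: 1 revolute, 1 prismatic, 1 higher (cam) pair, forming one closed loop
3 links, revolute + prismatic + higher pair in one loop → cam-follower

cam-follower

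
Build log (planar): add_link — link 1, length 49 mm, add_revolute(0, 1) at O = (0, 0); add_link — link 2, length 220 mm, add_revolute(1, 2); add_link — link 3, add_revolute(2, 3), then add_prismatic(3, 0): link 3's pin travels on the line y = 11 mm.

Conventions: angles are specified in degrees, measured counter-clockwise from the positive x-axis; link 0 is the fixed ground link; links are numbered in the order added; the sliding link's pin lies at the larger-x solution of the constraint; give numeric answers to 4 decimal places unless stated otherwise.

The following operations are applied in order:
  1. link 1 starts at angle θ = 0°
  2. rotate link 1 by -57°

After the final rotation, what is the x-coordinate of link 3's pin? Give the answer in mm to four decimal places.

geometry: r = 49 mm, L = 220 mm, e = 11 mm; θ starts at 0°
rotate link 1 by -57°: θ ← 0° -57° = -57°
crank pin P = (r cos θ, r sin θ) = (26.687313, -41.094858)
h = r sin θ − e = -41.094858 − 11 = -52.094858
x = r cos θ + √(L² − h²) = 26.687313 + 213.743130 = 240.430443

240.4304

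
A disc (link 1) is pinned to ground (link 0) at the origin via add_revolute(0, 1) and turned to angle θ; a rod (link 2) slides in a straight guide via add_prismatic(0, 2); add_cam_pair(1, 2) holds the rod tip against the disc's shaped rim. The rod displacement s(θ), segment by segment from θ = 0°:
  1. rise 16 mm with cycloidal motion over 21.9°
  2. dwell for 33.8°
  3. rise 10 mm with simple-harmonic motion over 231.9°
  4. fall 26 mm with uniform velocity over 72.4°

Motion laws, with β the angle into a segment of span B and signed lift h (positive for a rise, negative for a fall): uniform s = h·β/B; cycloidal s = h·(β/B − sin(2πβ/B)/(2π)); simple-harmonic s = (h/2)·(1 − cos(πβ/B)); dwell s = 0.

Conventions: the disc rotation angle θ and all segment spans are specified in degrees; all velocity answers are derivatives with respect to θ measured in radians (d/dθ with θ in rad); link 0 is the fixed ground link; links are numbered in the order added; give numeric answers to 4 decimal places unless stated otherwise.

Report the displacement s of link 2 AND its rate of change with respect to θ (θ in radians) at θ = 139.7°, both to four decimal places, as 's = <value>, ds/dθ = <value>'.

segment 1 (0° to 21.9°, cycloidal, h = 16) is passed completely: s = 0.0000 + (16) = 16.0000
segment 2 (21.9° to 55.7°, dwell): s unchanged at 16.0000
θ = 139.7° falls in segment 3 (55.7° to 287.6°, simple-harmonic, h = 10): β = 139.7 − 55.7 = 84°, B = 231.9°; Δs = 10/2·(1 − cos(π·0.3622)) = 2.9028; s = 16.0000 + 2.9028 = 18.9028
velocity in seg [55.7°–287.6°] (simple-harmonic), θ in radians: β = 84° = 1.4661 rad, B = 231.9° = 4.0474 rad; ds/dθ = (πh/(2B)) sin(πβ/B) = (π·10/(2·4.0474)) sin(π·0.3622) = 3.523084 mm/rad

s = 18.9028, ds/dθ = 3.5231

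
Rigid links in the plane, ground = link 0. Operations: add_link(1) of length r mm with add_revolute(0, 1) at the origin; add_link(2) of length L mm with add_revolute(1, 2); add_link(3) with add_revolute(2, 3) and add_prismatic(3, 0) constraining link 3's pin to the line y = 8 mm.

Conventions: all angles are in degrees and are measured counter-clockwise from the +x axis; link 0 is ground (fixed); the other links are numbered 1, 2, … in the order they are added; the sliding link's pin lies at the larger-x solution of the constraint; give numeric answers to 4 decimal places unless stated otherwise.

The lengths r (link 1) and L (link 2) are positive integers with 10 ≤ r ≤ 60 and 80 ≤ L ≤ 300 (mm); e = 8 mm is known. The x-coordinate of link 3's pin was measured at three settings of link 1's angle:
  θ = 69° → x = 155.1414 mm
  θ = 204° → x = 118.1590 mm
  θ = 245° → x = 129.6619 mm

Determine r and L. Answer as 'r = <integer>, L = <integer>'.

constraint per measurement: (x − r cos θ)² + (r sin θ − e)² = L²
subtracting the θ₁ and θ₂ equations cancels the r² and L² terms:
r = (x₁² − x₂²) / (2[(x₁cos θ₁ + e sin θ₁) − (x₂cos θ₂ + e sin θ₂)]) = 29.0000 → r = 29
L² = (x₁ − r cos θ₁)² + (r sin θ₁ − e)² = 21316.0058 → L = 146.0000 → L = 146
check at θ₃=245°: x = 129.6619 (printed 129.6619) ✓

r = 29, L = 146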